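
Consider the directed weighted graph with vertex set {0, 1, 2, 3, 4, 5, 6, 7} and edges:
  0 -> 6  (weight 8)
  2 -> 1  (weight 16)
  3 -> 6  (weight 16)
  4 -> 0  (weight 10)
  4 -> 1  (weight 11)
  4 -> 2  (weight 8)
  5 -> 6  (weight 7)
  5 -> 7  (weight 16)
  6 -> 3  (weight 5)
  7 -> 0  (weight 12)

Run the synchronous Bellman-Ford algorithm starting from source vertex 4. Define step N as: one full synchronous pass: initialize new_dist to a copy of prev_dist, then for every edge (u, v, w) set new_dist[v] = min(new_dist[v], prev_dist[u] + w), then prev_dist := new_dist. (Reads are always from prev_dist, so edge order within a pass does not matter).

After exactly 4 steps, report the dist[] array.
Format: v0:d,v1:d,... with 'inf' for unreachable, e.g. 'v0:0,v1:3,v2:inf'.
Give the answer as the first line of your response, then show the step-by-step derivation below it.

v0:10,v1:11,v2:8,v3:23,v4:0,v5:inf,v6:18,v7:inf

step 1: dist = v0:10,v1:11,v2:8,v3:inf,v4:0,v5:inf,v6:inf,v7:inf
step 2: dist = v0:10,v1:11,v2:8,v3:inf,v4:0,v5:inf,v6:18,v7:inf
step 3: dist = v0:10,v1:11,v2:8,v3:23,v4:0,v5:inf,v6:18,v7:inf
step 4: dist = v0:10,v1:11,v2:8,v3:23,v4:0,v5:inf,v6:18,v7:inf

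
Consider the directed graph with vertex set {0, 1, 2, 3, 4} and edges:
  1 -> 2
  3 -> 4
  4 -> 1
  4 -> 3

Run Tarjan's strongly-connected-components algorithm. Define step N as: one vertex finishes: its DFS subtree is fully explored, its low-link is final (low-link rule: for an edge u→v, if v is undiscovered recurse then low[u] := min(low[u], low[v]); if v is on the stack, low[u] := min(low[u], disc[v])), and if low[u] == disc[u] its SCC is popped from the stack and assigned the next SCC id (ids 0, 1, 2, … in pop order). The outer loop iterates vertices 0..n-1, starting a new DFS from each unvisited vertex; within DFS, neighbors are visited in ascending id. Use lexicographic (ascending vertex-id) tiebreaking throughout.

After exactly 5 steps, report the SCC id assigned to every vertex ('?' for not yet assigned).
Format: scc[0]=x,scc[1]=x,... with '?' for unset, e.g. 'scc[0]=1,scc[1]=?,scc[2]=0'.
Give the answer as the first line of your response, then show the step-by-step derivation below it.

scc[0]=0,scc[1]=2,scc[2]=1,scc[3]=3,scc[4]=3

step 1: low=(low[0]=0,low[1]=?,low[2]=?,low[3]=?,low[4]=?); scc=(scc[0]=0,scc[1]=?,scc[2]=?,scc[3]=?,scc[4]=?)
step 2: low=(low[0]=0,low[1]=1,low[2]=2,low[3]=?,low[4]=?); scc=(scc[0]=0,scc[1]=?,scc[2]=1,scc[3]=?,scc[4]=?)
step 3: low=(low[0]=0,low[1]=1,low[2]=2,low[3]=?,low[4]=?); scc=(scc[0]=0,scc[1]=2,scc[2]=1,scc[3]=?,scc[4]=?)
step 4: low=(low[0]=0,low[1]=1,low[2]=2,low[3]=3,low[4]=3); scc=(scc[0]=0,scc[1]=2,scc[2]=1,scc[3]=?,scc[4]=?)
step 5: low=(low[0]=0,low[1]=1,low[2]=2,low[3]=3,low[4]=3); scc=(scc[0]=0,scc[1]=2,scc[2]=1,scc[3]=3,scc[4]=3)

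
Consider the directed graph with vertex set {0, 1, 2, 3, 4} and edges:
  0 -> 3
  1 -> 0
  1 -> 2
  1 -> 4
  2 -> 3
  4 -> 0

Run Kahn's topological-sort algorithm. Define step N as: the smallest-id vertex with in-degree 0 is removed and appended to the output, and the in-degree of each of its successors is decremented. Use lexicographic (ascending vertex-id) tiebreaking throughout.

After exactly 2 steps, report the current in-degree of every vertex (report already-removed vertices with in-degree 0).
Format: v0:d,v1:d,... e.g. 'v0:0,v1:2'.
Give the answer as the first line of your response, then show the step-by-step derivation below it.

v0:1,v1:0,v2:0,v3:1,v4:0

step 1: output 1; order=[1]; indeg=(1,0,0,2,0)
step 2: output 2; order=[1,2]; indeg=(1,0,0,1,0)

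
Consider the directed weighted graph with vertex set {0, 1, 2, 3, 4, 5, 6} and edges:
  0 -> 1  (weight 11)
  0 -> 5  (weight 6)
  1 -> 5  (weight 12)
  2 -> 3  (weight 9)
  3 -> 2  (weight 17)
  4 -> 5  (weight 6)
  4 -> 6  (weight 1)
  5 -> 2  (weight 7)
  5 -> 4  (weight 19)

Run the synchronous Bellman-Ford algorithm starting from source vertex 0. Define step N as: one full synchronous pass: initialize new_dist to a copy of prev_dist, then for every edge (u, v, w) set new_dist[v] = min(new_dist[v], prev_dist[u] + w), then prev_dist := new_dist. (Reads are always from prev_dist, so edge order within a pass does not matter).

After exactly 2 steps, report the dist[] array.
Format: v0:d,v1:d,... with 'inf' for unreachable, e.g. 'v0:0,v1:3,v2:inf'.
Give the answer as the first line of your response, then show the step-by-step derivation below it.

v0:0,v1:11,v2:13,v3:inf,v4:25,v5:6,v6:inf

step 1: dist = v0:0,v1:11,v2:inf,v3:inf,v4:inf,v5:6,v6:inf
step 2: dist = v0:0,v1:11,v2:13,v3:inf,v4:25,v5:6,v6:inf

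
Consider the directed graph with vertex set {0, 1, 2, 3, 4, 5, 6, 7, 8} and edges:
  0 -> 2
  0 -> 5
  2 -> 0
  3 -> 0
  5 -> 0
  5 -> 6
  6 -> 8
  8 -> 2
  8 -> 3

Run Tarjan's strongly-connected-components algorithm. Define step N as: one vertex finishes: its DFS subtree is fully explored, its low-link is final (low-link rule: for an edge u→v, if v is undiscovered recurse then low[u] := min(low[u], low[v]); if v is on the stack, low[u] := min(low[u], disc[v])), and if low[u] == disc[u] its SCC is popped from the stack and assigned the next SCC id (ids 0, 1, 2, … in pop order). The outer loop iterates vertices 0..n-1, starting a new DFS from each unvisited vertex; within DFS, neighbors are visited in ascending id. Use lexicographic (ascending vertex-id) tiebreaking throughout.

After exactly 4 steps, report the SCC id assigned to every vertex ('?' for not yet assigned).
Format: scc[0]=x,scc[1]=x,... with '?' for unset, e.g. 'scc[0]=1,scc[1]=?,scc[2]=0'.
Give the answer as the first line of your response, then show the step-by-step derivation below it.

scc[0]=?,scc[1]=?,scc[2]=?,scc[3]=?,scc[4]=?,scc[5]=?,scc[6]=?,scc[7]=?,scc[8]=?

step 1: low=(low[0]=0,low[1]=?,low[2]=0,low[3]=?,low[4]=?,low[5]=?,low[6]=?,low[7]=?,low[8]=?); scc=(scc[0]=?,scc[1]=?,scc[2]=?,scc[3]=?,scc[4]=?,scc[5]=?,scc[6]=?,scc[7]=?,scc[8]=?)
step 2: low=(low[0]=0,low[1]=?,low[2]=0,low[3]=0,low[4]=?,low[5]=0,low[6]=3,low[7]=?,low[8]=1); scc=(scc[0]=?,scc[1]=?,scc[2]=?,scc[3]=?,scc[4]=?,scc[5]=?,scc[6]=?,scc[7]=?,scc[8]=?)
step 3: low=(low[0]=0,low[1]=?,low[2]=0,low[3]=0,low[4]=?,low[5]=0,low[6]=3,low[7]=?,low[8]=0); scc=(scc[0]=?,scc[1]=?,scc[2]=?,scc[3]=?,scc[4]=?,scc[5]=?,scc[6]=?,scc[7]=?,scc[8]=?)
step 4: low=(low[0]=0,low[1]=?,low[2]=0,low[3]=0,low[4]=?,low[5]=0,low[6]=0,low[7]=?,low[8]=0); scc=(scc[0]=?,scc[1]=?,scc[2]=?,scc[3]=?,scc[4]=?,scc[5]=?,scc[6]=?,scc[7]=?,scc[8]=?)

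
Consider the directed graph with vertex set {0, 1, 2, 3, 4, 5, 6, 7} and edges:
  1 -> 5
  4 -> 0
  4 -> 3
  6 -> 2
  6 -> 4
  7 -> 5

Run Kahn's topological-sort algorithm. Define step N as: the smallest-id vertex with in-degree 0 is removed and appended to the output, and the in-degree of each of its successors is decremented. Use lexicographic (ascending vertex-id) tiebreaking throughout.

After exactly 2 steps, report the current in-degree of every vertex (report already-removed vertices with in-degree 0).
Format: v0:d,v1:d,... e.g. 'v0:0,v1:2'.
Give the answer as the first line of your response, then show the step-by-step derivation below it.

v0:1,v1:0,v2:0,v3:1,v4:0,v5:1,v6:0,v7:0

step 1: output 1; order=[1]; indeg=(1,0,1,1,1,1,0,0)
step 2: output 6; order=[1,6]; indeg=(1,0,0,1,0,1,0,0)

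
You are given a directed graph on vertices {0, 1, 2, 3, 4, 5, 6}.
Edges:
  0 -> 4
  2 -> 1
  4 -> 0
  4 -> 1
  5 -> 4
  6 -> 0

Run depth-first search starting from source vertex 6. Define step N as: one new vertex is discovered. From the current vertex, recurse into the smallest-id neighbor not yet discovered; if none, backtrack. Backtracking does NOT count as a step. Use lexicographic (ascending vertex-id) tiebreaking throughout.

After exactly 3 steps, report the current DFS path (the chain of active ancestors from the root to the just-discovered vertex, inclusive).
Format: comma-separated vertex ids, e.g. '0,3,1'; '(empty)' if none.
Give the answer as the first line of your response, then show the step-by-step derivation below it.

6,0,4

step 1: discover 6; path=6; order=6
step 2: discover 0; path=6>0; order=6,0
step 3: discover 4; path=6>0>4; order=6,0,4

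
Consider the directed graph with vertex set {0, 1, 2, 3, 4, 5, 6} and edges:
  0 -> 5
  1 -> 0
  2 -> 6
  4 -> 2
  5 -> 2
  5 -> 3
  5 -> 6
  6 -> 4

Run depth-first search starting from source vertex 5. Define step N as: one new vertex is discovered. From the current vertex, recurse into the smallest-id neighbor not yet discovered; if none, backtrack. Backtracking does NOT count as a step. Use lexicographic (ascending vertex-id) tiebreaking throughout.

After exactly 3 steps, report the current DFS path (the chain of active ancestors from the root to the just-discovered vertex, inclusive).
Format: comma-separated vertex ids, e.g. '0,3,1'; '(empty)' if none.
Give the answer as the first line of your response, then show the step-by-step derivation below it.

5,2,6

step 1: discover 5; path=5; order=5
step 2: discover 2; path=5>2; order=5,2
step 3: discover 6; path=5>2>6; order=5,2,6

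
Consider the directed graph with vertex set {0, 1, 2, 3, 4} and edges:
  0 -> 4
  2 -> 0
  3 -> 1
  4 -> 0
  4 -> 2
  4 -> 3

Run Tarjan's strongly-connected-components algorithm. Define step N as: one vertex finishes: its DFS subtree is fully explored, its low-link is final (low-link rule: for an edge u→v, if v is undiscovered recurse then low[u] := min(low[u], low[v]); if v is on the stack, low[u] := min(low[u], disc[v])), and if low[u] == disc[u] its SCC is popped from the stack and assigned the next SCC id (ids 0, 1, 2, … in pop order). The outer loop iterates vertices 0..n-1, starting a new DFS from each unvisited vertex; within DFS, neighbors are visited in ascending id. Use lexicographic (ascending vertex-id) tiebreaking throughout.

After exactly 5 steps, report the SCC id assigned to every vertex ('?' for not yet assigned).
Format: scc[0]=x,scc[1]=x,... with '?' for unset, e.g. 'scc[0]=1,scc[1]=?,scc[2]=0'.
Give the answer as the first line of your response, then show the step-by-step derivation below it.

scc[0]=2,scc[1]=0,scc[2]=2,scc[3]=1,scc[4]=2

step 1: low=(low[0]=0,low[1]=?,low[2]=0,low[3]=?,low[4]=0); scc=(scc[0]=?,scc[1]=?,scc[2]=?,scc[3]=?,scc[4]=?)
step 2: low=(low[0]=0,low[1]=4,low[2]=0,low[3]=3,low[4]=0); scc=(scc[0]=?,scc[1]=0,scc[2]=?,scc[3]=?,scc[4]=?)
step 3: low=(low[0]=0,low[1]=4,low[2]=0,low[3]=3,low[4]=0); scc=(scc[0]=?,scc[1]=0,scc[2]=?,scc[3]=1,scc[4]=?)
step 4: low=(low[0]=0,low[1]=4,low[2]=0,low[3]=3,low[4]=0); scc=(scc[0]=?,scc[1]=0,scc[2]=?,scc[3]=1,scc[4]=?)
step 5: low=(low[0]=0,low[1]=4,low[2]=0,low[3]=3,low[4]=0); scc=(scc[0]=2,scc[1]=0,scc[2]=2,scc[3]=1,scc[4]=2)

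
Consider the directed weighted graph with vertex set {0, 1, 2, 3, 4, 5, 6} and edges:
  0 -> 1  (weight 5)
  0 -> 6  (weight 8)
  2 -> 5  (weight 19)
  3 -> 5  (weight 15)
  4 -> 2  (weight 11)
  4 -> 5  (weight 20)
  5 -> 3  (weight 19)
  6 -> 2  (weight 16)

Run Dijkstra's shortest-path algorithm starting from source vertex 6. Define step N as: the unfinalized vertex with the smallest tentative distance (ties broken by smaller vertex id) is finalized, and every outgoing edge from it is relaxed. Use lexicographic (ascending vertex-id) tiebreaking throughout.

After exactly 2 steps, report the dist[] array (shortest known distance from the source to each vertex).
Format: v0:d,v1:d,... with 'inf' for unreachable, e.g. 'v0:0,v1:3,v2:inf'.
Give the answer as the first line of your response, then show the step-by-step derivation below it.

v0:inf,v1:inf,v2:16,v3:inf,v4:inf,v5:35,v6:0

step 1: dist = v0:inf,v1:inf,v2:16,v3:inf,v4:inf,v5:inf,v6:0
step 2: dist = v0:inf,v1:inf,v2:16,v3:inf,v4:inf,v5:35,v6:0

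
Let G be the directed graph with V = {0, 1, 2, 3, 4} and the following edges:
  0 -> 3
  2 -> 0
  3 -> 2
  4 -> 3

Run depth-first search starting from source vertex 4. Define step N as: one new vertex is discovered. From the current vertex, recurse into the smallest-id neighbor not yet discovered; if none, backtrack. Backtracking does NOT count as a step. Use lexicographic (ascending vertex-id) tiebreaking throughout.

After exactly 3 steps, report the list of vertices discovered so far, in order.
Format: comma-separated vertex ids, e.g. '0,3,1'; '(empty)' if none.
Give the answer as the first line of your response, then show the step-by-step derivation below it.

4,3,2

step 1: discover 4; path=4; order=4
step 2: discover 3; path=4>3; order=4,3
step 3: discover 2; path=4>3>2; order=4,3,2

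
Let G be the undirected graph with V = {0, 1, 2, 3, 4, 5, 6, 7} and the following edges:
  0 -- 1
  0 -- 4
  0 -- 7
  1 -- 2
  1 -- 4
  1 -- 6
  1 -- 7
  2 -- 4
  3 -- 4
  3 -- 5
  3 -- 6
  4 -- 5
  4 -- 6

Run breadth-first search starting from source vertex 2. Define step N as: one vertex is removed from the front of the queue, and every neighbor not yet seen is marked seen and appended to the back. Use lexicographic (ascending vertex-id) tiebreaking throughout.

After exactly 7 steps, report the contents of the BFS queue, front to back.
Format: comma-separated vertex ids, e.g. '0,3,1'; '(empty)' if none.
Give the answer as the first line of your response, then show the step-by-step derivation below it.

5

step 1: dequeue 2; queue=[1,4]; order=2
step 2: dequeue 1; queue=[4,0,6,7]; order=2,1
step 3: dequeue 4; queue=[0,6,7,3,5]; order=2,1,4
step 4: dequeue 0; queue=[6,7,3,5]; order=2,1,4,0
step 5: dequeue 6; queue=[7,3,5]; order=2,1,4,0,6
step 6: dequeue 7; queue=[3,5]; order=2,1,4,0,6,7
step 7: dequeue 3; queue=[5]; order=2,1,4,0,6,7,3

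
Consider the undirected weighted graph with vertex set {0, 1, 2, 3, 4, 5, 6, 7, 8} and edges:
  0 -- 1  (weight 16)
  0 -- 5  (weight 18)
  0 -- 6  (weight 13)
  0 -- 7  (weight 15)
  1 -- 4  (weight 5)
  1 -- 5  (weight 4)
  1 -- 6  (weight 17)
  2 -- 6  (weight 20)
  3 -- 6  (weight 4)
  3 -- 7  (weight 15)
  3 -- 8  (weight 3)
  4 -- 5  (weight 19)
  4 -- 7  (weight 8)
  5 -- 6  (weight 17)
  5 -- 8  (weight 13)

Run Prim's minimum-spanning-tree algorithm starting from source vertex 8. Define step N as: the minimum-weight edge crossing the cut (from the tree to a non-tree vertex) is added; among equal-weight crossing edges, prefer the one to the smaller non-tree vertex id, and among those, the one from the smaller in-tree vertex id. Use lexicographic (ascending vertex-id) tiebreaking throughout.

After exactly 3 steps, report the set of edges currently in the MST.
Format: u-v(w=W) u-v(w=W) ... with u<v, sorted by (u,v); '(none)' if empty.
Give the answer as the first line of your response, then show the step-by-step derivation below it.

0-6(w=13) 3-6(w=4) 3-8(w=3)

step 1: add edge 3-8 (w=3); MST = {3-8(w=3)}
step 2: add edge 3-6 (w=4); MST = {3-6(w=4) 3-8(w=3)}
step 3: add edge 0-6 (w=13); MST = {0-6(w=13) 3-6(w=4) 3-8(w=3)}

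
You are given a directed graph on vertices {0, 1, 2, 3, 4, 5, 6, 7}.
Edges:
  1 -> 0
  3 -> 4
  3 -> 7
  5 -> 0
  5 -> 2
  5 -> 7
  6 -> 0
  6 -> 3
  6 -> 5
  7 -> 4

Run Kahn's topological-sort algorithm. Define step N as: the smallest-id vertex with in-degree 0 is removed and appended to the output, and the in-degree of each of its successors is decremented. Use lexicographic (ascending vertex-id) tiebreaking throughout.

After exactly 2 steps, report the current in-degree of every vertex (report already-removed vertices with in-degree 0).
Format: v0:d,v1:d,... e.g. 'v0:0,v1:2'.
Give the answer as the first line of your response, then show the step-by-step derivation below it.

v0:1,v1:0,v2:1,v3:0,v4:2,v5:0,v6:0,v7:2

step 1: output 1; order=[1]; indeg=(2,0,1,1,2,1,0,2)
step 2: output 6; order=[1,6]; indeg=(1,0,1,0,2,0,0,2)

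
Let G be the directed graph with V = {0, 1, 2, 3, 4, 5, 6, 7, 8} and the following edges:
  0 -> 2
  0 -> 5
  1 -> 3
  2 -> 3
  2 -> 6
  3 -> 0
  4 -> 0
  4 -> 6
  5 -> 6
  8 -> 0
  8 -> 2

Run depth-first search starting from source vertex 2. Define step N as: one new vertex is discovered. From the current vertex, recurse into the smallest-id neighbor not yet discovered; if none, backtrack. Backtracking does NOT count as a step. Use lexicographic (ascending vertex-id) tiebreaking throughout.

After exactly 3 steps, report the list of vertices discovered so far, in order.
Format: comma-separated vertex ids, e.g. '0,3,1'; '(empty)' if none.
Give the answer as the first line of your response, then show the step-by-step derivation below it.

2,3,0

step 1: discover 2; path=2; order=2
step 2: discover 3; path=2>3; order=2,3
step 3: discover 0; path=2>3>0; order=2,3,0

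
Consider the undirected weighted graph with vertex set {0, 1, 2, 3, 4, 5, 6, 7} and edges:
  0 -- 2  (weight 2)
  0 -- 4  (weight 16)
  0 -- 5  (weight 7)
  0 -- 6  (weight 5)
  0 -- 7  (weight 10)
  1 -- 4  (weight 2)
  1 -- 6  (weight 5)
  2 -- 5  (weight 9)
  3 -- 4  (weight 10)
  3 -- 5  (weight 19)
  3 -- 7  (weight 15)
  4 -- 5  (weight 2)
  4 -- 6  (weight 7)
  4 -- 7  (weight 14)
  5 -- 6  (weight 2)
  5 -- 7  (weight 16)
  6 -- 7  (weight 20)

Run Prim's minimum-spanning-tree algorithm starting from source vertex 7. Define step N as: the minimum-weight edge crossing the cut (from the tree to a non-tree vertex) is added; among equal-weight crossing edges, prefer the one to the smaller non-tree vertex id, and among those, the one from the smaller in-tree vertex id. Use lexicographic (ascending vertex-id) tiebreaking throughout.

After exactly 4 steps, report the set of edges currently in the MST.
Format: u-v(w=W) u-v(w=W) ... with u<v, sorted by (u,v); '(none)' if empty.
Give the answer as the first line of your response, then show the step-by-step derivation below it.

0-2(w=2) 0-6(w=5) 0-7(w=10) 5-6(w=2)

step 1: add edge 0-7 (w=10); MST = {0-7(w=10)}
step 2: add edge 0-2 (w=2); MST = {0-2(w=2) 0-7(w=10)}
step 3: add edge 0-6 (w=5); MST = {0-2(w=2) 0-6(w=5) 0-7(w=10)}
step 4: add edge 5-6 (w=2); MST = {0-2(w=2) 0-6(w=5) 0-7(w=10) 5-6(w=2)}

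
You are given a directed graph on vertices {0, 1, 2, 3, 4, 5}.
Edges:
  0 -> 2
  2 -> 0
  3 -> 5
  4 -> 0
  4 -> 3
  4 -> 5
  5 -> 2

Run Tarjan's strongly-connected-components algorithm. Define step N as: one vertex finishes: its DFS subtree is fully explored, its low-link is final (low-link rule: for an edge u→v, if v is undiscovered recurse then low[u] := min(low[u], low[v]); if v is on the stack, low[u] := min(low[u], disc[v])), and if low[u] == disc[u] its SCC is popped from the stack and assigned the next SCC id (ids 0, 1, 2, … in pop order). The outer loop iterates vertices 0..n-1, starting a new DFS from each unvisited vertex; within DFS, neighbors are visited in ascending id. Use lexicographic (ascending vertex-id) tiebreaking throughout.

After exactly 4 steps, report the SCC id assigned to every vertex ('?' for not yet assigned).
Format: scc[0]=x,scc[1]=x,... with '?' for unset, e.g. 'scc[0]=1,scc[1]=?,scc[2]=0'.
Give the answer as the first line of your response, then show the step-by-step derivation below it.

scc[0]=0,scc[1]=1,scc[2]=0,scc[3]=?,scc[4]=?,scc[5]=2

step 1: low=(low[0]=0,low[1]=?,low[2]=0,low[3]=?,low[4]=?,low[5]=?); scc=(scc[0]=?,scc[1]=?,scc[2]=?,scc[3]=?,scc[4]=?,scc[5]=?)
step 2: low=(low[0]=0,low[1]=?,low[2]=0,low[3]=?,low[4]=?,low[5]=?); scc=(scc[0]=0,scc[1]=?,scc[2]=0,scc[3]=?,scc[4]=?,scc[5]=?)
step 3: low=(low[0]=0,low[1]=2,low[2]=0,low[3]=?,low[4]=?,low[5]=?); scc=(scc[0]=0,scc[1]=1,scc[2]=0,scc[3]=?,scc[4]=?,scc[5]=?)
step 4: low=(low[0]=0,low[1]=2,low[2]=0,low[3]=3,low[4]=?,low[5]=4); scc=(scc[0]=0,scc[1]=1,scc[2]=0,scc[3]=?,scc[4]=?,scc[5]=2)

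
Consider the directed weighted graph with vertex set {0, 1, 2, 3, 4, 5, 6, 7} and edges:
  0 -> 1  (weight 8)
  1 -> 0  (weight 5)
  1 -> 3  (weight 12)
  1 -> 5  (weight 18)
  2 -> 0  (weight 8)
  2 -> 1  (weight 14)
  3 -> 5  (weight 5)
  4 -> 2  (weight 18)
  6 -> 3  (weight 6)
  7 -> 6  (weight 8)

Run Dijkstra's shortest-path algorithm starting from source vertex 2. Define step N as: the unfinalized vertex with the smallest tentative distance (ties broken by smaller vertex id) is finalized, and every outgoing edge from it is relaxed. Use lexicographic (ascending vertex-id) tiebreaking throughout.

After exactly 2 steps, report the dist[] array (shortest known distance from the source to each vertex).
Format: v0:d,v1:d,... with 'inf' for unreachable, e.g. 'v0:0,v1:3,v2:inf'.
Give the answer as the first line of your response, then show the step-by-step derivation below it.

v0:8,v1:14,v2:0,v3:inf,v4:inf,v5:inf,v6:inf,v7:inf

step 1: dist = v0:8,v1:14,v2:0,v3:inf,v4:inf,v5:inf,v6:inf,v7:inf
step 2: dist = v0:8,v1:14,v2:0,v3:inf,v4:inf,v5:inf,v6:inf,v7:inf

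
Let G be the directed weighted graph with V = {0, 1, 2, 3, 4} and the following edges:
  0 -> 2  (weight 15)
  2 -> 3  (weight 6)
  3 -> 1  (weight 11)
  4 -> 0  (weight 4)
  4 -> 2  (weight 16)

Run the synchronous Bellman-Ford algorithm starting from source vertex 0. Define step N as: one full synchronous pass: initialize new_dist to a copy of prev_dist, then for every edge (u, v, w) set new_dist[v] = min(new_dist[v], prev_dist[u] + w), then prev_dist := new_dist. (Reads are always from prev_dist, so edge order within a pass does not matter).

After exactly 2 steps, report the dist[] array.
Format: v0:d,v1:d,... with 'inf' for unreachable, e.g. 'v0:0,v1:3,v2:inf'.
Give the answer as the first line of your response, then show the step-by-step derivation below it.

v0:0,v1:inf,v2:15,v3:21,v4:inf

step 1: dist = v0:0,v1:inf,v2:15,v3:inf,v4:inf
step 2: dist = v0:0,v1:inf,v2:15,v3:21,v4:inf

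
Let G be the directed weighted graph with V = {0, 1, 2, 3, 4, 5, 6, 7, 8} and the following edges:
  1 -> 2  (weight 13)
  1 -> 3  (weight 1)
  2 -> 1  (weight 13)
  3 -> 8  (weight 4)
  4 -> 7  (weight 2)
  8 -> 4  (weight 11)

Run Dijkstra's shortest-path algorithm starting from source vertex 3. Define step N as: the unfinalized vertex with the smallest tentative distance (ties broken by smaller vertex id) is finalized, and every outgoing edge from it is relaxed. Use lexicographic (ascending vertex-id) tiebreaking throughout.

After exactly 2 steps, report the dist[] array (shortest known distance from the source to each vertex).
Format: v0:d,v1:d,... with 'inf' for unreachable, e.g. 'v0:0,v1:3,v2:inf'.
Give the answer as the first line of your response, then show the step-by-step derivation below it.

v0:inf,v1:inf,v2:inf,v3:0,v4:15,v5:inf,v6:inf,v7:inf,v8:4

step 1: dist = v0:inf,v1:inf,v2:inf,v3:0,v4:inf,v5:inf,v6:inf,v7:inf,v8:4
step 2: dist = v0:inf,v1:inf,v2:inf,v3:0,v4:15,v5:inf,v6:inf,v7:inf,v8:4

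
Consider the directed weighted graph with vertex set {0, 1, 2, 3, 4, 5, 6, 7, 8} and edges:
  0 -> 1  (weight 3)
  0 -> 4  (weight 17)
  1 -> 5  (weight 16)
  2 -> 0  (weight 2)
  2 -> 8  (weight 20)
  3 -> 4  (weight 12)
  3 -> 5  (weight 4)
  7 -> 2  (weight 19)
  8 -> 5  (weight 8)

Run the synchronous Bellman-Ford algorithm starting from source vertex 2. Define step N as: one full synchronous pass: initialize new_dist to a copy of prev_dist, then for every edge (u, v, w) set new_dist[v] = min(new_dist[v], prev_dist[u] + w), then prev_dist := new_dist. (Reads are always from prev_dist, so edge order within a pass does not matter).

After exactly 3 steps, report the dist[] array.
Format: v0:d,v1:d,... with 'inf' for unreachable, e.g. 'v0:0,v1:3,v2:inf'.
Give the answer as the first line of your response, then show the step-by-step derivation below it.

v0:2,v1:5,v2:0,v3:inf,v4:19,v5:21,v6:inf,v7:inf,v8:20

step 1: dist = v0:2,v1:inf,v2:0,v3:inf,v4:inf,v5:inf,v6:inf,v7:inf,v8:20
step 2: dist = v0:2,v1:5,v2:0,v3:inf,v4:19,v5:28,v6:inf,v7:inf,v8:20
step 3: dist = v0:2,v1:5,v2:0,v3:inf,v4:19,v5:21,v6:inf,v7:inf,v8:20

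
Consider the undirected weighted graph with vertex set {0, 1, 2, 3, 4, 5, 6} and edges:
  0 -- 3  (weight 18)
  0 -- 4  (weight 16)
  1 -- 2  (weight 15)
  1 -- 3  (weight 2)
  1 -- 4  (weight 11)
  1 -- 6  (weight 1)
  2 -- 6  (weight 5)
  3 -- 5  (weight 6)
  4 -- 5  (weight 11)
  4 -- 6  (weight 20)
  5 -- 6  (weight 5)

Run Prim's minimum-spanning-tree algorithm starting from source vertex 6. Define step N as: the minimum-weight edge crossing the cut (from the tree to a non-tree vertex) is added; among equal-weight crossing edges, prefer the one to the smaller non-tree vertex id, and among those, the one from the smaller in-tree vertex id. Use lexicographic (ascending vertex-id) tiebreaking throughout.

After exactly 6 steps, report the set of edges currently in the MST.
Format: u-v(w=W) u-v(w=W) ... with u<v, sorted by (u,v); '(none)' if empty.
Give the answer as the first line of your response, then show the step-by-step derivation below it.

0-4(w=16) 1-3(w=2) 1-4(w=11) 1-6(w=1) 2-6(w=5) 5-6(w=5)

step 1: add edge 1-6 (w=1); MST = {1-6(w=1)}
step 2: add edge 1-3 (w=2); MST = {1-3(w=2) 1-6(w=1)}
step 3: add edge 2-6 (w=5); MST = {1-3(w=2) 1-6(w=1) 2-6(w=5)}
step 4: add edge 5-6 (w=5); MST = {1-3(w=2) 1-6(w=1) 2-6(w=5) 5-6(w=5)}
step 5: add edge 1-4 (w=11); MST = {1-3(w=2) 1-4(w=11) 1-6(w=1) 2-6(w=5) 5-6(w=5)}
step 6: add edge 0-4 (w=16); MST = {0-4(w=16) 1-3(w=2) 1-4(w=11) 1-6(w=1) 2-6(w=5) 5-6(w=5)}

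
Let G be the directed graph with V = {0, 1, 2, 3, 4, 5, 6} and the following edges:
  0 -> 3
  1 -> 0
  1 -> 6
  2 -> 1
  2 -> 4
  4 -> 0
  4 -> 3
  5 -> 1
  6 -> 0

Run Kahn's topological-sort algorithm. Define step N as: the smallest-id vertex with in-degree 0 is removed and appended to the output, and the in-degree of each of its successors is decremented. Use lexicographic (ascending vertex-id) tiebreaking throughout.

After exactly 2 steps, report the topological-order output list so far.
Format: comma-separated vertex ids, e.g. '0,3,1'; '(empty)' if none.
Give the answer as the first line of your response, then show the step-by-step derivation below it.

2,4

step 1: output 2; order=[2]; indeg=(3,1,0,2,0,0,1)
step 2: output 4; order=[2,4]; indeg=(2,1,0,1,0,0,1)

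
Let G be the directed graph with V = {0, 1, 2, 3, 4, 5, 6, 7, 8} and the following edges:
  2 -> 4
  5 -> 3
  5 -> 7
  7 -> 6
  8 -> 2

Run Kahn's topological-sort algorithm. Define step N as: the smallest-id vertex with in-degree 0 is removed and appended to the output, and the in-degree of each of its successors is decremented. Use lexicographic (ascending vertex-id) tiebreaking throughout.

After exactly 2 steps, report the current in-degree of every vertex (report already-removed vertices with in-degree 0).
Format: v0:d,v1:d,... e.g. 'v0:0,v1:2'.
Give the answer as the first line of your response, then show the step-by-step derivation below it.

v0:0,v1:0,v2:1,v3:1,v4:1,v5:0,v6:1,v7:1,v8:0

step 1: output 0; order=[0]; indeg=(0,0,1,1,1,0,1,1,0)
step 2: output 1; order=[0,1]; indeg=(0,0,1,1,1,0,1,1,0)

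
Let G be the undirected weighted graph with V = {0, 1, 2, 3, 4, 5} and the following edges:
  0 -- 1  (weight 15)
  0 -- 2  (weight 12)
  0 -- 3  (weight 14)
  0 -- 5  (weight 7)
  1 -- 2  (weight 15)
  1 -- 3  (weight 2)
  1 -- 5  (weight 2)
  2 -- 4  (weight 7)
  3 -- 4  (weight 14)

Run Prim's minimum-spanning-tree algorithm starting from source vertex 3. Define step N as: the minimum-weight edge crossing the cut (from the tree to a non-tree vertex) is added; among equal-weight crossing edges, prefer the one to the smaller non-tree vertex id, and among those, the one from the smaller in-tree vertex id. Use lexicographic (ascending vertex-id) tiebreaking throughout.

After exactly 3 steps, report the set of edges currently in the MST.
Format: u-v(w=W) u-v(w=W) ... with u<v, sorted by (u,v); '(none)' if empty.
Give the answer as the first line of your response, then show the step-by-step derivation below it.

0-5(w=7) 1-3(w=2) 1-5(w=2)

step 1: add edge 1-3 (w=2); MST = {1-3(w=2)}
step 2: add edge 1-5 (w=2); MST = {1-3(w=2) 1-5(w=2)}
step 3: add edge 0-5 (w=7); MST = {0-5(w=7) 1-3(w=2) 1-5(w=2)}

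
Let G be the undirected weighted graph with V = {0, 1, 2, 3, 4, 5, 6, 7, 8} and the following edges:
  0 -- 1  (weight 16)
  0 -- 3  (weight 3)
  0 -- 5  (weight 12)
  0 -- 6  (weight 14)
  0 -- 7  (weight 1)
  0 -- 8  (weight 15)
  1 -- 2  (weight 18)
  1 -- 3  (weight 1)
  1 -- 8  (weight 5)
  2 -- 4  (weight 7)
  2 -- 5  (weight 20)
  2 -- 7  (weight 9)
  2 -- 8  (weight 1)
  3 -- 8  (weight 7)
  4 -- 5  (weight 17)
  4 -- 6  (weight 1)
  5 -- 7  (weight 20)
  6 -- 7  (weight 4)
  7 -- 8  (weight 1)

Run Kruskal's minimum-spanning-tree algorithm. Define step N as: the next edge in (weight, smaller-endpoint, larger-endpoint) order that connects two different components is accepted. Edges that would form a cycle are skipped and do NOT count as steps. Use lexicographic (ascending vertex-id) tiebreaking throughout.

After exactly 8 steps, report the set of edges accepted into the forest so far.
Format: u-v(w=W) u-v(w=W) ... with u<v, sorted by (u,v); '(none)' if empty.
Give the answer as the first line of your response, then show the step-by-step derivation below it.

0-3(w=3) 0-5(w=12) 0-7(w=1) 1-3(w=1) 2-8(w=1) 4-6(w=1) 6-7(w=4) 7-8(w=1)

step 1: add edge 0-7 (w=1); MST = {0-7(w=1)}
step 2: add edge 1-3 (w=1); MST = {0-7(w=1) 1-3(w=1)}
step 3: add edge 2-8 (w=1); MST = {0-7(w=1) 1-3(w=1) 2-8(w=1)}
step 4: add edge 4-6 (w=1); MST = {0-7(w=1) 1-3(w=1) 2-8(w=1) 4-6(w=1)}
step 5: add edge 7-8 (w=1); MST = {0-7(w=1) 1-3(w=1) 2-8(w=1) 4-6(w=1) 7-8(w=1)}
step 6: add edge 0-3 (w=3); MST = {0-3(w=3) 0-7(w=1) 1-3(w=1) 2-8(w=1) 4-6(w=1) 7-8(w=1)}
step 7: add edge 6-7 (w=4); MST = {0-3(w=3) 0-7(w=1) 1-3(w=1) 2-8(w=1) 4-6(w=1) 6-7(w=4) 7-8(w=1)}
step 8: add edge 0-5 (w=12); MST = {0-3(w=3) 0-5(w=12) 0-7(w=1) 1-3(w=1) 2-8(w=1) 4-6(w=1) 6-7(w=4) 7-8(w=1)}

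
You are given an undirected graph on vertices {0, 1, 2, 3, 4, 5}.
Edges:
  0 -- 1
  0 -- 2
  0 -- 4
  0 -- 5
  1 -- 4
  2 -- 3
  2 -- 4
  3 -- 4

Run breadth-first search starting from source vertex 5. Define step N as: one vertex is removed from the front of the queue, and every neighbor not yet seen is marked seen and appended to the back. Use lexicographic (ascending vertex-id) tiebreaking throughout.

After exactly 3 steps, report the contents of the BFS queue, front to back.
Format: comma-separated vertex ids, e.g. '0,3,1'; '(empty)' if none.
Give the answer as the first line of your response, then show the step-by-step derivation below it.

2,4

step 1: dequeue 5; queue=[0]; order=5
step 2: dequeue 0; queue=[1,2,4]; order=5,0
step 3: dequeue 1; queue=[2,4]; order=5,0,1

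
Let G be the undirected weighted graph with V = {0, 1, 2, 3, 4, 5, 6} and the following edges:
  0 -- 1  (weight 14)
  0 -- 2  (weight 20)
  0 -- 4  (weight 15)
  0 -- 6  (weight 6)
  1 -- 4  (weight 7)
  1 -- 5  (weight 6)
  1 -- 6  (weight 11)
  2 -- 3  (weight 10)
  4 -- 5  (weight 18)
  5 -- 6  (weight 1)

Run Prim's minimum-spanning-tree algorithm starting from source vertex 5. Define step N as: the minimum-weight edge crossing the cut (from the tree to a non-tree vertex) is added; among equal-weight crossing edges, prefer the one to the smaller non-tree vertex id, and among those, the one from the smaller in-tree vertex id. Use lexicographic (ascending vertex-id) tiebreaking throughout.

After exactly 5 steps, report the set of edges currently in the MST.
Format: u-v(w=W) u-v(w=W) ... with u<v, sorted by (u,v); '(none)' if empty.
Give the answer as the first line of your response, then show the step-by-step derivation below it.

0-2(w=20) 0-6(w=6) 1-4(w=7) 1-5(w=6) 5-6(w=1)

step 1: add edge 5-6 (w=1); MST = {5-6(w=1)}
step 2: add edge 0-6 (w=6); MST = {0-6(w=6) 5-6(w=1)}
step 3: add edge 1-5 (w=6); MST = {0-6(w=6) 1-5(w=6) 5-6(w=1)}
step 4: add edge 1-4 (w=7); MST = {0-6(w=6) 1-4(w=7) 1-5(w=6) 5-6(w=1)}
step 5: add edge 0-2 (w=20); MST = {0-2(w=20) 0-6(w=6) 1-4(w=7) 1-5(w=6) 5-6(w=1)}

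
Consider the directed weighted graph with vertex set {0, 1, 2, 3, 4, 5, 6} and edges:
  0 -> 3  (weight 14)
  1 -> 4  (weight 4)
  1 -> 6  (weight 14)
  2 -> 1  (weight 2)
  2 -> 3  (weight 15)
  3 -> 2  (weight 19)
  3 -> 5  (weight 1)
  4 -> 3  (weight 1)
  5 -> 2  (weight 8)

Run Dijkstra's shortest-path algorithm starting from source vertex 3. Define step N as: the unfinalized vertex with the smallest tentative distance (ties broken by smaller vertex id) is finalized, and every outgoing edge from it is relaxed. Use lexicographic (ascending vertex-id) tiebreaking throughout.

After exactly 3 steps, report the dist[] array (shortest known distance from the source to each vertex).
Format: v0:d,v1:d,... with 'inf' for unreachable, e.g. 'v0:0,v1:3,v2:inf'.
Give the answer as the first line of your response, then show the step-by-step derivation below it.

v0:inf,v1:11,v2:9,v3:0,v4:inf,v5:1,v6:inf

step 1: dist = v0:inf,v1:inf,v2:19,v3:0,v4:inf,v5:1,v6:inf
step 2: dist = v0:inf,v1:inf,v2:9,v3:0,v4:inf,v5:1,v6:inf
step 3: dist = v0:inf,v1:11,v2:9,v3:0,v4:inf,v5:1,v6:inf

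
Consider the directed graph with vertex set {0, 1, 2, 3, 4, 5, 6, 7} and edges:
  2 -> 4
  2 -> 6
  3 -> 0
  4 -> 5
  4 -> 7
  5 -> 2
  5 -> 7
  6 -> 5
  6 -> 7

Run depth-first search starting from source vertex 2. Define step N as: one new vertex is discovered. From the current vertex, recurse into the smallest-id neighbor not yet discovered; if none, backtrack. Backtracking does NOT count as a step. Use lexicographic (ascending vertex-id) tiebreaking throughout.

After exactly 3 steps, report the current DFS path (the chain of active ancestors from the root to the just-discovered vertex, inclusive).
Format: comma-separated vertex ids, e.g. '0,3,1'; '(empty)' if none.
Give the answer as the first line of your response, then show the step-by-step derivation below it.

2,4,5

step 1: discover 2; path=2; order=2
step 2: discover 4; path=2>4; order=2,4
step 3: discover 5; path=2>4>5; order=2,4,5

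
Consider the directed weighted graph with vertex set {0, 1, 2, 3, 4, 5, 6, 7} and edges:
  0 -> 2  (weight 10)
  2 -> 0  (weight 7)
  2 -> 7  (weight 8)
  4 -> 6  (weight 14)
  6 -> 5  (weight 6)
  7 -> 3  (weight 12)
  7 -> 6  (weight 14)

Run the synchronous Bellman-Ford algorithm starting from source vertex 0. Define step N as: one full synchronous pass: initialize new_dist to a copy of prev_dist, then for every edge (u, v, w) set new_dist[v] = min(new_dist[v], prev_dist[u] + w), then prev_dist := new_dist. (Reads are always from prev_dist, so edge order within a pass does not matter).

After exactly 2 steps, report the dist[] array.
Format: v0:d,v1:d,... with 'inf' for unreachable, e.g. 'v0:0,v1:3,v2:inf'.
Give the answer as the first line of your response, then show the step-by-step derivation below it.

v0:0,v1:inf,v2:10,v3:inf,v4:inf,v5:inf,v6:inf,v7:18

step 1: dist = v0:0,v1:inf,v2:10,v3:inf,v4:inf,v5:inf,v6:inf,v7:inf
step 2: dist = v0:0,v1:inf,v2:10,v3:inf,v4:inf,v5:inf,v6:inf,v7:18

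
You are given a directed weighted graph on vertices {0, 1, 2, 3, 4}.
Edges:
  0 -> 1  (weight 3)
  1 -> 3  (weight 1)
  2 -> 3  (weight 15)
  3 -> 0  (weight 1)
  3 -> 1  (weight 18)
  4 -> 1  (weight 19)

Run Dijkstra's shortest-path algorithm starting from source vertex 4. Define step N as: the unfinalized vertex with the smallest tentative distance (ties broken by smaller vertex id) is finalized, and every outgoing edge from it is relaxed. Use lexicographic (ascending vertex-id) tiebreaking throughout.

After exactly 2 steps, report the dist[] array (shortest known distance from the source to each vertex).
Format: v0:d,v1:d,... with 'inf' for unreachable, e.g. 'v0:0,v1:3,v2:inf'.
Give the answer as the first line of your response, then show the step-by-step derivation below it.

v0:inf,v1:19,v2:inf,v3:20,v4:0

step 1: dist = v0:inf,v1:19,v2:inf,v3:inf,v4:0
step 2: dist = v0:inf,v1:19,v2:inf,v3:20,v4:0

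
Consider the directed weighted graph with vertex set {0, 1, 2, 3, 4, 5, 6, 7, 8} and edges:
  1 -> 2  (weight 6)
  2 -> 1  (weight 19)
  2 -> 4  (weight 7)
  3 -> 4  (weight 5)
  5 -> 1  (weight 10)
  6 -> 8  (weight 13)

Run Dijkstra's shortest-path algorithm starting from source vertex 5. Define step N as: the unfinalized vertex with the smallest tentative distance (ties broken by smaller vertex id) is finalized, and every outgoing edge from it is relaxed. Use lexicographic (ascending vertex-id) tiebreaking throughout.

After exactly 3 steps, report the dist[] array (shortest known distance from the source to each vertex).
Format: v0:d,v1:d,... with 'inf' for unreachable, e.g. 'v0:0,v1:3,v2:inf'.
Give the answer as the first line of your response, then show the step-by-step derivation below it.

v0:inf,v1:10,v2:16,v3:inf,v4:23,v5:0,v6:inf,v7:inf,v8:inf

step 1: dist = v0:inf,v1:10,v2:inf,v3:inf,v4:inf,v5:0,v6:inf,v7:inf,v8:inf
step 2: dist = v0:inf,v1:10,v2:16,v3:inf,v4:inf,v5:0,v6:inf,v7:inf,v8:inf
step 3: dist = v0:inf,v1:10,v2:16,v3:inf,v4:23,v5:0,v6:inf,v7:inf,v8:inf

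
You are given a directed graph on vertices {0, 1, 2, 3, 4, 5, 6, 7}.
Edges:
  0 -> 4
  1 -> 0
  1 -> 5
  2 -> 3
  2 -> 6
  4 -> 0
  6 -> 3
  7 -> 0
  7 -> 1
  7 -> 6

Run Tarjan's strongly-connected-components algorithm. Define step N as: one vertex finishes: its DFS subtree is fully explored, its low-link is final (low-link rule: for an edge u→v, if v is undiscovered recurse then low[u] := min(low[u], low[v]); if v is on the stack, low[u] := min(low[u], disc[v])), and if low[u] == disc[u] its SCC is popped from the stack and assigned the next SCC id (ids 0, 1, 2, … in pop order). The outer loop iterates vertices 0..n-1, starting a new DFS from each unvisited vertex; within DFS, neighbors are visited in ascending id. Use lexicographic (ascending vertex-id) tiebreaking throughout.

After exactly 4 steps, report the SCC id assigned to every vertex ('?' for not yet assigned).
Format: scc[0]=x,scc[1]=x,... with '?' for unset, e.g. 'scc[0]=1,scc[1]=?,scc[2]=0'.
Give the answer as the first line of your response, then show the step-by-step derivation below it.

scc[0]=0,scc[1]=2,scc[2]=?,scc[3]=?,scc[4]=0,scc[5]=1,scc[6]=?,scc[7]=?

step 1: low=(low[0]=0,low[1]=?,low[2]=?,low[3]=?,low[4]=0,low[5]=?,low[6]=?,low[7]=?); scc=(scc[0]=?,scc[1]=?,scc[2]=?,scc[3]=?,scc[4]=?,scc[5]=?,scc[6]=?,scc[7]=?)
step 2: low=(low[0]=0,low[1]=?,low[2]=?,low[3]=?,low[4]=0,low[5]=?,low[6]=?,low[7]=?); scc=(scc[0]=0,scc[1]=?,scc[2]=?,scc[3]=?,scc[4]=0,scc[5]=?,scc[6]=?,scc[7]=?)
step 3: low=(low[0]=0,low[1]=2,low[2]=?,low[3]=?,low[4]=0,low[5]=3,low[6]=?,low[7]=?); scc=(scc[0]=0,scc[1]=?,scc[2]=?,scc[3]=?,scc[4]=0,scc[5]=1,scc[6]=?,scc[7]=?)
step 4: low=(low[0]=0,low[1]=2,low[2]=?,low[3]=?,low[4]=0,low[5]=3,low[6]=?,low[7]=?); scc=(scc[0]=0,scc[1]=2,scc[2]=?,scc[3]=?,scc[4]=0,scc[5]=1,scc[6]=?,scc[7]=?)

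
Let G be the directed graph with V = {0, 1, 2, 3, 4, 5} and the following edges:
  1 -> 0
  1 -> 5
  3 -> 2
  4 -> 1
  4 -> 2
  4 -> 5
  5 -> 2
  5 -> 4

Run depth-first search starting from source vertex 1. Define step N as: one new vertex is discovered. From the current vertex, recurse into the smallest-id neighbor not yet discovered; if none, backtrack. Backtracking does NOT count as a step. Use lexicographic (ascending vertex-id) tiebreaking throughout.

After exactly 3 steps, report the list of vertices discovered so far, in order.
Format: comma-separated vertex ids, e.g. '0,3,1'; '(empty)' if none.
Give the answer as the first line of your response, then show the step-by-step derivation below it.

1,0,5

step 1: discover 1; path=1; order=1
step 2: discover 0; path=1>0; order=1,0
step 3: discover 5; path=1>5; order=1,0,5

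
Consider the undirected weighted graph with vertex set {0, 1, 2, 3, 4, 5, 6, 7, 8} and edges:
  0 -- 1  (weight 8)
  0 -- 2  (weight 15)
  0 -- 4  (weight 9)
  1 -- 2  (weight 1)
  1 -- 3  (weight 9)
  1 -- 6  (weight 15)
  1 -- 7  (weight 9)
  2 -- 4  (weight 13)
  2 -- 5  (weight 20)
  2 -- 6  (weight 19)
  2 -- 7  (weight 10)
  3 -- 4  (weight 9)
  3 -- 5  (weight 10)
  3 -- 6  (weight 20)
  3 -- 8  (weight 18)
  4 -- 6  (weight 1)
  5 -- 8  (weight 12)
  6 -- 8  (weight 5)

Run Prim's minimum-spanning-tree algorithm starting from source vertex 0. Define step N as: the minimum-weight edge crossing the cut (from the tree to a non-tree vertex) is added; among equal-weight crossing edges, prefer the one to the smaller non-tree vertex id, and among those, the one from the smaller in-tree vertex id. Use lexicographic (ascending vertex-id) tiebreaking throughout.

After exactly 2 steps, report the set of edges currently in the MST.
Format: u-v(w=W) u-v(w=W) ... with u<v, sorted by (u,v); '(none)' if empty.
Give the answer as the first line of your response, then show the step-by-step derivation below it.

0-1(w=8) 1-2(w=1)

step 1: add edge 0-1 (w=8); MST = {0-1(w=8)}
step 2: add edge 1-2 (w=1); MST = {0-1(w=8) 1-2(w=1)}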